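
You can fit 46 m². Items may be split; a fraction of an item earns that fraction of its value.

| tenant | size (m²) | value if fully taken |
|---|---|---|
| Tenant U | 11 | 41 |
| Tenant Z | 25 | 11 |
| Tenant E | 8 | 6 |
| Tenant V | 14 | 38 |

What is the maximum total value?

Best value per unit of size first: Tenant U 41/11≈3.73, Tenant V 38/14≈2.71, Tenant E 6/8≈0.75, Tenant Z 11/25≈0.44.
Tenant U: take in full, 11 m² for value 41 ; 35 left.
All 14 m² of Tenant V fit (value 38) ; 21 remain.
All 8 m² of Tenant E fit (value 6) ; 13 remain.
13 m² left: a 13/25 share of Tenant Z gives 11×13/25 = 5.72.
Total value = 90.72.

90.72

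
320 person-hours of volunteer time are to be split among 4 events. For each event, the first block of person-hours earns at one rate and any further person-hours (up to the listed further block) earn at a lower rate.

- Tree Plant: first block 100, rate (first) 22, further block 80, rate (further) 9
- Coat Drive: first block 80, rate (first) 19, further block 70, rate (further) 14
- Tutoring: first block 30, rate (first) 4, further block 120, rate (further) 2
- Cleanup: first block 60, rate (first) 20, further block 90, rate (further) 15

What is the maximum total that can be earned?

Rank every tier by rate: Tree Plant/T1 22 > Cleanup/T1 20 > Coat Drive/T1 19 > Cleanup/T2 15 > Coat Drive/T2 14 > Tree Plant/T2 9 > Tutoring/T1 4 > Tutoring/T2 2.
Fill Tree Plant T1 block (100 at 22) ; 220 left.
Fill Cleanup T1 block (60 at 20) ; 160 left.
Coat Drive T1 at 19: fill all 80 ; 80 left.
Cleanup/T2: +80 of 90 at 15; pool empty.
Total = 22×100 + 20×60 + 19×80 + 15×80 = 6120.

6120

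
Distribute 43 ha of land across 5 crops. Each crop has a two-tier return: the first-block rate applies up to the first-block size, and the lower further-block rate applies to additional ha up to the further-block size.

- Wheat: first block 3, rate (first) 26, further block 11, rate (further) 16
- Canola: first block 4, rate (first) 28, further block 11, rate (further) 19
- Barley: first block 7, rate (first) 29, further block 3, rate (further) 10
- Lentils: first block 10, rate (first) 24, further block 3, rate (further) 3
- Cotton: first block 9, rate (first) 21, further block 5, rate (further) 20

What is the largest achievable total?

1017

Order all 10 blocks by rate: Barley/tier1 29 > Canola/tier1 28 > Wheat/tier1 26 > Lentils/tier1 24 > Cotton/tier1 21 > Cotton/tier2 20 > Canola/tier2 19 > Wheat/tier2 16 > Barley/tier2 10 > Lentils/tier2 3.
Barley/tier1 (29): +7 ; 36 left.
Canola/tier1 (28): +4 ; 32 left.
Wheat/tier1 (26): +3 ; 29 left.
Lentils/tier1 (24): +10 ; 19 left.
Fill Cotton tier1 block (9 at 21) ; 10 left.
Cotton tier2 at 20: fill all 5 ; 5 left.
Canola/tier2: +5 of 11 at 19; pool empty.
Total = 29×7 + 28×4 + 26×3 + 24×10 + 21×9 + 20×5 + 19×5 = 1017.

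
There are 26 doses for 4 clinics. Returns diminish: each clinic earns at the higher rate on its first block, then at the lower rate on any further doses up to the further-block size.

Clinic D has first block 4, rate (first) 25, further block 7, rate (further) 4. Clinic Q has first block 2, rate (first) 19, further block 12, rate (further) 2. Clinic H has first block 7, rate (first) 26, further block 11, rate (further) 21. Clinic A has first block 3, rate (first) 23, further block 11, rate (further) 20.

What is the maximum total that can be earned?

Treat each block as its own option and order by rate: Clinic H/tier1 26 > Clinic D/tier1 25 > Clinic A/tier1 23 > Clinic H/tier2 21 > Clinic A/tier2 20 > Clinic Q/tier1 19 > Clinic D/tier2 4 > Clinic Q/tier2 2.
Fill Clinic H tier1 block (7 at 26) → 19 left.
Fill Clinic D tier1 block (4 at 25) → 15 left.
Fill Clinic A tier1 block (3 at 23) → 12 left.
Fill Clinic H tier2 block (11 at 21) → 1 left.
1 remain; put them into Clinic A tier2 at 20.
Total = 26×7 + 25×4 + 23×3 + 21×11 + 20×1 = 602.

602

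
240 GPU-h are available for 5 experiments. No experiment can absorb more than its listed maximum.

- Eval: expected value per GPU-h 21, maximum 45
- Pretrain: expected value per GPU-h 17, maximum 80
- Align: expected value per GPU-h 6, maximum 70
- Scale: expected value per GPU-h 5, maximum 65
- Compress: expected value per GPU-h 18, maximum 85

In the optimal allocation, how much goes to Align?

30

Order the experiments by expected value per GPU-h: Eval 21 > Compress 18 > Pretrain 17 > Align 6 > Scale 5.
Give Eval 45 to hit its cap of 45 ; 195 left.
Compress: +85 to 85 (cap) ; 110 left.
Pretrain takes 80 to reach its cap of 80 ; 30 left.
Only 30 left; Align takes them to reach 30.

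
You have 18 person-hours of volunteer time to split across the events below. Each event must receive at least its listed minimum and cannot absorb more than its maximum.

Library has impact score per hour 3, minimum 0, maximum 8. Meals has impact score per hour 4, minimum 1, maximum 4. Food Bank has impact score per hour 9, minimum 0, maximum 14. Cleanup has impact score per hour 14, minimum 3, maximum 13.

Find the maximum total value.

222

Meeting every minimum uses 0+1+0+3 = 4 person-hours, leaving 14.
Order the events by impact score per hour: Cleanup 14 > Food Bank 9 > Meals 4 > Library 3.
Cleanup takes 10 more to reach its cap of 13 → 4 left.
Food Bank has room for 14 more but only 4 remain, so it gets 4.
Total = 4×1 + 9×4 + 14×13 = 222.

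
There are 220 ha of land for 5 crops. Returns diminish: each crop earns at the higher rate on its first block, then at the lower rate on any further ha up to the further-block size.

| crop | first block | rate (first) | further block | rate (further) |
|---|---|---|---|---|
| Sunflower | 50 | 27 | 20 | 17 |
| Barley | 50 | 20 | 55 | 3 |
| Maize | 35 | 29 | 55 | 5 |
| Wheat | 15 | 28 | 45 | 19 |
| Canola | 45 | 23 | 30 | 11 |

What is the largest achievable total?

5295

Rank every tier by rate: Maize/first 29 > Wheat/first 28 > Sunflower/first 27 > Canola/first 23 > Barley/first 20 > Wheat/second 19 > Sunflower/second 17 > Canola/second 11 > Maize/second 5 > Barley/second 3.
Fill Maize first block (35 at 29) — 185 left.
Fill Wheat first block (15 at 28) — 170 left.
Fill Sunflower first block (50 at 27) — 120 left.
Fill Canola first block (45 at 23) — 75 left.
Barley first at 20: fill all 50 — 25 left.
Wheat second at 19: only 25 left, fill 25.
Total = 29×35 + 28×15 + 27×50 + 23×45 + 20×50 + 19×25 = 5295.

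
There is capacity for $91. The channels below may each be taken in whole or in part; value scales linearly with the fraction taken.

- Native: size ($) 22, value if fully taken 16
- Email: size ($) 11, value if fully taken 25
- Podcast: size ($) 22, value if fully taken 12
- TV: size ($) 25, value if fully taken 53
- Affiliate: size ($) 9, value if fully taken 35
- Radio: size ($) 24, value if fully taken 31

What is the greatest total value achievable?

Sort by value density: Affiliate 35/9≈3.89, Email 25/11≈2.27, TV 53/25≈2.12, Radio 31/24≈1.29, Native 16/22≈0.727, Podcast 12/22≈0.545.
Take all of Affiliate (9 $, value 35) ; 82 $ left.
Email: take in full, 11 $ for value 25 ; 71 left.
TV: take in full, 25 $ for value 53 ; 46 left.
Radio: take in full, 24 $ for value 31 ; 22 left.
Take all of Native (22 $, value 16) ; 0 $ left.
Total value = 160.

160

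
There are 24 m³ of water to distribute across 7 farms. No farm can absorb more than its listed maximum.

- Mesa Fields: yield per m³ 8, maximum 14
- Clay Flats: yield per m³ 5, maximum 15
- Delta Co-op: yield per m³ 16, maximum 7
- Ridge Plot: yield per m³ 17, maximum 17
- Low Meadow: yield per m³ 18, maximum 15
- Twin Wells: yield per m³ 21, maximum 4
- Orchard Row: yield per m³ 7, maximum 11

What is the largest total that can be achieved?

439

Rank by yield per m³: Twin Wells 21 > Low Meadow 18 > Ridge Plot 17 > Delta Co-op 16 > Mesa Fields 8 > Orchard Row 7 > Clay Flats 5.
Twin Wells: +4 to 4 (cap) — 20 left.
Give Low Meadow 15 to hit its cap of 15 — 5 left.
Only 5 left; Ridge Plot takes them to reach 5.
Total = 17×5 + 18×15 + 21×4 = 439.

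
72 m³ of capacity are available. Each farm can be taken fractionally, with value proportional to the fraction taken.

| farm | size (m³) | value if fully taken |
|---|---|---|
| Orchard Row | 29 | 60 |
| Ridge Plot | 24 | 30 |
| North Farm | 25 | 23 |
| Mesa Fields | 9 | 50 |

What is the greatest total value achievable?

Best value per unit of size first: Mesa Fields 50/9≈5.56, Orchard Row 60/29≈2.07, Ridge Plot 30/24≈1.25, North Farm 23/25≈0.92.
Take all of Mesa Fields (9 m³, value 50) ; 63 m³ left.
All 29 m³ of Orchard Row fit (value 60) ; 34 remain.
Take all of Ridge Plot (24 m³, value 30) ; 10 m³ left.
Fill the last 10 m³ with part of North Farm: 10/25 of it earns 9.2.
Total value = 149.2.

149.2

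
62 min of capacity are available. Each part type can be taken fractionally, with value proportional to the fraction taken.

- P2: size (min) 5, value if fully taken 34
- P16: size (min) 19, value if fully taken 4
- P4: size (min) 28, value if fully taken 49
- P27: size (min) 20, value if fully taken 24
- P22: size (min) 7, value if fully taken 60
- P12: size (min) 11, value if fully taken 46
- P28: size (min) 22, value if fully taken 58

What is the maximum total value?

Sort by value density: P22 60/7≈8.57, P2 34/5≈6.8, P12 46/11≈4.18, P28 58/22≈2.64, P4 49/28≈1.75, P27 24/20≈1.2, P16 4/19≈0.211.
All 7 min of P22 fit (value 60) ; 55 remain.
Take all of P2 (5 min, value 34) ; 50 min left.
P12: take in full, 11 min for value 46 ; 39 left.
Take all of P28 (22 min, value 58) ; 17 min left.
Only 17 min remain; take 17/28 of P4 for value 49×17/28 = 29.75.
Total value = 227.75.

227.75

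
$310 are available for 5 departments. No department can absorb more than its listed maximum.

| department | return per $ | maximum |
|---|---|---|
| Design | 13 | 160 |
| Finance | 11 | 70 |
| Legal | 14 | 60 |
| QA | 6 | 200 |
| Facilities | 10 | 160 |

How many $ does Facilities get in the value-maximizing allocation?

20

Order the departments by return per $: Legal 14 > Design 13 > Finance 11 > Facilities 10 > QA 6.
Give Legal 60 to hit its cap of 60 → 250 left.
Design: +160 to 160 (cap) → 90 left.
Give Finance 70 to hit its cap of 70 → 20 left.
Facilities has room for 160 but only 20 remain, so it gets 20.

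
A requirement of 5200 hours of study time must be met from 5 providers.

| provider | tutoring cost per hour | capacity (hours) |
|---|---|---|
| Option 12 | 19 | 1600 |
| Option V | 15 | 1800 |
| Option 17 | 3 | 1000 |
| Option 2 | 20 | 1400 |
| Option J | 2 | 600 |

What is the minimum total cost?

65600

Fill from the cheapest provider first.
Option J at 2: take all 600 hours — 4600 still needed.
Take 1000 from Option 17 at 3 — need 3600 more.
Take 1800 from Option V at 15 — need 1800 more.
Take 1600 from Option 12 at 19 — need 200 more.
Option 2 (20): take the remaining 200 — done.
Cost = 600×2 + 1000×3 + 1800×15 + 1600×19 + 200×20 = 65600.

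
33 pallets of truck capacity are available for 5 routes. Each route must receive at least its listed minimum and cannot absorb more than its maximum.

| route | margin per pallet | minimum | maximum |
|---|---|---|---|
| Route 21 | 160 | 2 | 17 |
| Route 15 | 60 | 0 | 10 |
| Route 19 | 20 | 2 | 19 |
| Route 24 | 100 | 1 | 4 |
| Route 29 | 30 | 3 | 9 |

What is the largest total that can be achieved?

Meeting every minimum uses 2+0+2+1+3 = 8 pallets, leaving 25.
Order the routes by margin per pallet: Route 21 160 > Route 24 100 > Route 15 60 > Route 29 30 > Route 19 20.
Route 21: +15 to 17 (cap) ; 10 left.
Route 24: +3 to 4 (cap) ; 7 left.
Route 15: +7 (room for 10) → 7. Pool exhausted.
Total = 160×17 + 60×7 + 20×2 + 100×4 + 30×3 = 3670.

3670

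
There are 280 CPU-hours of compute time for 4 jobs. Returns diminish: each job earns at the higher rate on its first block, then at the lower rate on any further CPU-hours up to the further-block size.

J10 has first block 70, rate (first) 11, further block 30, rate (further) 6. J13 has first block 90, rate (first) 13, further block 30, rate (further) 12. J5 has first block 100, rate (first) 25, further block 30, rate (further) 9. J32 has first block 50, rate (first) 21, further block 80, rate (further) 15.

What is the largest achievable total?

5400

Order all 8 blocks by rate: J5/first 25 > J32/first 21 > J32/second 15 > J13/first 13 > J13/second 12 > J10/first 11 > J5/second 9 > J10/second 6.
J5/first (25): +100 ; 180 left.
J32/first (21): +50 ; 130 left.
Fill J32 second block (80 at 15) ; 50 left.
J13 first at 13: only 50 left, fill 50.
Total = 25×100 + 21×50 + 15×80 + 13×50 = 5400.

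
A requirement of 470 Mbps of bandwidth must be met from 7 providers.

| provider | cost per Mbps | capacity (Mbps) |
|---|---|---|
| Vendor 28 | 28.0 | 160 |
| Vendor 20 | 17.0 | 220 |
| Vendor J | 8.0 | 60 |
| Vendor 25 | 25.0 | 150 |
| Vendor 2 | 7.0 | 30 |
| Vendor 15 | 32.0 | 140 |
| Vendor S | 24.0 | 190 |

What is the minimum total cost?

Fill from the cheapest provider first.
Vendor 2 at 7.0: take all 30 Mbps — 440 still needed.
Vendor J at 8.0: take all 60 Mbps — 380 still needed.
Vendor 20 at 17.0: take all 220 Mbps — 160 still needed.
Take 160 from Vendor S at 24.0 to finish.
Vendor 25, Vendor 28, Vendor 15: unused.
Cost = 30×7.0 + 60×8.0 + 220×17.0 + 160×24.0 = 8270.

8270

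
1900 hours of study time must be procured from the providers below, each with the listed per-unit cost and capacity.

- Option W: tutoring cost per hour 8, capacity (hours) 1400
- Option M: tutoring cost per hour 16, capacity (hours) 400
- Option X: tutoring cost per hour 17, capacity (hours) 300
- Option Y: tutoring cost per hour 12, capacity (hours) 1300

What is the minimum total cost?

17200

Use providers in increasing cost order.
Option W at 8: take all 1400 hours → 500 still needed.
Option Y (12): take the remaining 500 → done.
Option M, Option X: unused.
Cost = 1400×8 + 500×12 = 17200.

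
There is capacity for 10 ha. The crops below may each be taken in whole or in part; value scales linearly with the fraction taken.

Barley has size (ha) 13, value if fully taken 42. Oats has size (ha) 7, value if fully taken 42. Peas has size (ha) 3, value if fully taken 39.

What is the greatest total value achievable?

81

Best value per unit of size first: Peas 39/3≈13, Oats 42/7≈6, Barley 42/13≈3.23.
Take all of Peas (3 ha, value 39) — 7 ha left.
All 7 ha of Oats fit (value 42) — 0 remain.
Total value = 81.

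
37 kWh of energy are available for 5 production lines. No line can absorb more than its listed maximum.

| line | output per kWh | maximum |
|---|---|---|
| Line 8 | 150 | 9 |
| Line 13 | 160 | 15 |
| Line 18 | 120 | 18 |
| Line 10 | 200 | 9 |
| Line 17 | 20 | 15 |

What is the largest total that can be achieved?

Highest output per kWh first: Line 10 200 > Line 13 160 > Line 8 150 > Line 18 120 > Line 17 20.
Line 10 takes 9 to reach its cap of 9 → 28 left.
Line 13: +15 to 15 (cap) → 13 left.
Line 8 takes 9 to reach its cap of 9 → 4 left.
Line 18: +4 (room for 18) → 4. Pool exhausted.
Total = 150×9 + 160×15 + 120×4 + 200×9 = 6030.

6030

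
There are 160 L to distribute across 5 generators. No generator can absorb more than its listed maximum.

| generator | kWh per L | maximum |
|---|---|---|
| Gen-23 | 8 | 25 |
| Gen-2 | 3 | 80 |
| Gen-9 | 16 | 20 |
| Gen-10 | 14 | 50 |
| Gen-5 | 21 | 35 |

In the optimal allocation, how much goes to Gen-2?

Highest kWh per L first: Gen-5 21 > Gen-9 16 > Gen-10 14 > Gen-23 8 > Gen-2 3.
Gen-5 takes 35 to reach its cap of 35 — 125 left.
Give Gen-9 20 to hit its cap of 20 — 105 left.
Give Gen-10 50 to hit its cap of 50 — 55 left.
Gen-23: +25 to 25 (cap) — 30 left.
Gen-2: +30 (room for 80) → 30. Pool exhausted.

30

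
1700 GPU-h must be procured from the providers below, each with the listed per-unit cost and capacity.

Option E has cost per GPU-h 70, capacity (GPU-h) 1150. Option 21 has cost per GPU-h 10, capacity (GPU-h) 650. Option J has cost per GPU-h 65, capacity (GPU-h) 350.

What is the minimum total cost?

Use providers in increasing cost order.
Take 650 from Option 21 at 10 — need 1050 more.
Option J (65): use full 350 — 700 GPU-h to go.
Option E at 70: take 700 of its 1150 — requirement met.
Cost = 650×10 + 350×65 + 700×70 = 78250.

78250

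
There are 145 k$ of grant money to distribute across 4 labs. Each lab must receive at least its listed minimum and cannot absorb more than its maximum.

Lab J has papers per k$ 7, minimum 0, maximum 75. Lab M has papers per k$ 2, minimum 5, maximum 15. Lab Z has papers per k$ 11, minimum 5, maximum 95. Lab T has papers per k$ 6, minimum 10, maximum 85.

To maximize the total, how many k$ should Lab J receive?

35

Meeting every minimum uses 0+5+5+10 = 20 k$, leaving 125.
Order the labs by papers per k$: Lab Z 11 > Lab J 7 > Lab T 6 > Lab M 2.
Lab Z: +90 to 95 (cap) ; 35 left.
Only 35 left; Lab J takes them to reach 35.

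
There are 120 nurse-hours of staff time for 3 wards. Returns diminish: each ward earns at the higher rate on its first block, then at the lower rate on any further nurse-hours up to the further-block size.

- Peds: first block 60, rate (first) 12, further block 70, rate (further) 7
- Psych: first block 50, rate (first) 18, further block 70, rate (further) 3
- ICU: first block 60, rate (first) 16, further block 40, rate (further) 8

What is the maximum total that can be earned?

Order all 6 blocks by rate: Psych/first 18 > ICU/first 16 > Peds/first 12 > ICU/second 8 > Peds/second 7 > Psych/second 3.
Fill Psych first block (50 at 18) — 70 left.
ICU/first (16): +60 — 10 left.
10 remain; put them into Peds first at 12.
Total = 18×50 + 16×60 + 12×10 = 1980.

1980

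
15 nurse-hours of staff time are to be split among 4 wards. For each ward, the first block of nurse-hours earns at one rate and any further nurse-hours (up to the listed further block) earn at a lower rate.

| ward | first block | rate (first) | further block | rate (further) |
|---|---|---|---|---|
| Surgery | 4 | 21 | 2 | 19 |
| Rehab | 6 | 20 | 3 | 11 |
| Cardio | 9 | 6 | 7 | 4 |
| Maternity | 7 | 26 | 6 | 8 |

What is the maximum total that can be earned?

Rank every tier by rate: Maternity/T1 26 > Surgery/T1 21 > Rehab/T1 20 > Surgery/T2 19 > Rehab/T2 11 > Maternity/T2 8 > Cardio/T1 6 > Cardio/T2 4.
Maternity T1 at 26: fill all 7 ; 8 left.
Surgery T1 at 21: fill all 4 ; 4 left.
Rehab/T1: +4 of 6 at 20; pool empty.
Total = 26×7 + 21×4 + 20×4 = 346.

346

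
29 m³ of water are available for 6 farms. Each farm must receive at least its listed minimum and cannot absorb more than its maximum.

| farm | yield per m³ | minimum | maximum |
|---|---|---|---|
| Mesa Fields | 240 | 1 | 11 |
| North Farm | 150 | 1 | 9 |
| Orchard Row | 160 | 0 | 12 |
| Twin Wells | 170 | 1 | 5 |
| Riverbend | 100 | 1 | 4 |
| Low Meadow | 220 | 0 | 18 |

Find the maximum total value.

Meeting every minimum uses 1+1+0+1+1+0 = 4 m³, leaving 25.
Order the farms by yield per m³: Mesa Fields 240 > Low Meadow 220 > Twin Wells 170 > Orchard Row 160 > North Farm 150 > Riverbend 100.
Mesa Fields: +10 to 11 (cap) ; 15 left.
Low Meadow has room for 18 more but only 15 remain, so it gets 15.
Total = 240×11 + 150×1 + 170×1 + 100×1 + 220×15 = 6360.

6360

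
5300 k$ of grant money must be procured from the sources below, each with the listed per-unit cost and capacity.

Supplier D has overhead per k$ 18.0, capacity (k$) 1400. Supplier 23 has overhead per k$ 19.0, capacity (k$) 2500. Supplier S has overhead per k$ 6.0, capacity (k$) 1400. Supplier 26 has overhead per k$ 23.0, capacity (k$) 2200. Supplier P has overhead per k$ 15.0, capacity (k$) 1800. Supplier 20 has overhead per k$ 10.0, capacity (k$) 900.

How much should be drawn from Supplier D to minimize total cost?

1200

Fill from the cheapest source first.
Supplier S (6.0): use full 1400 → 3900 k$ to go.
Supplier 20 at 10.0: take all 900 k$ → 3000 still needed.
Supplier P at 15.0: take all 1800 k$ → 1200 still needed.
Supplier D (18.0): take the remaining 1200 → done.
Supplier 23, Supplier 26: unused.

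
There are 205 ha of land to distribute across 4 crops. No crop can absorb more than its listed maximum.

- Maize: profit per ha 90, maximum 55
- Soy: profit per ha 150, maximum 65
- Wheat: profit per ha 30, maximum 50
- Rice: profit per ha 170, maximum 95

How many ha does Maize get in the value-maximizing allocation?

45

Order the crops by profit per ha: Rice 170 > Soy 150 > Maize 90 > Wheat 30.
Rice takes 95 to reach its cap of 95 — 110 left.
Soy: +65 to 65 (cap) — 45 left.
Only 45 left; Maize takes them to reach 45.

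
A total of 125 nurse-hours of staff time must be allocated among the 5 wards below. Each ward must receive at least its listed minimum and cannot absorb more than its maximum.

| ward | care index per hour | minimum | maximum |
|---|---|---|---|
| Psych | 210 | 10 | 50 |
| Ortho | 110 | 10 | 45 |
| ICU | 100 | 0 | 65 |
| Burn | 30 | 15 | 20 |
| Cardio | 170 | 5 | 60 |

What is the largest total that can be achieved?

20550

Meeting every minimum uses 10+10+0+15+5 = 40 nurse-hours, leaving 85.
Rank by care index per hour: Psych 210 > Cardio 170 > Ortho 110 > ICU 100 > Burn 30.
Give Psych 40 more to hit its cap of 50 → 45 left.
Cardio: +45 (room for 55) → 50. Pool exhausted.
Total = 210×50 + 110×10 + 30×15 + 170×50 = 20550.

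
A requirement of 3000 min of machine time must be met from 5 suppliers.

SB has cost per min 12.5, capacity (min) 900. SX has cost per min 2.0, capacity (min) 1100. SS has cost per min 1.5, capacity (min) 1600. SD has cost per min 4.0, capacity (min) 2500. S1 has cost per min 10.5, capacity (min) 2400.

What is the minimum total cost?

5800

Use suppliers in increasing cost order.
SS at 1.5: take all 1600 min ; 1400 still needed.
SX at 2.0: take all 1100 min ; 300 still needed.
SD at 4.0: take 300 of its 2500 ; requirement met.
S1, SB: unused.
Cost = 1600×1.5 + 1100×2.0 + 300×4.0 = 5800.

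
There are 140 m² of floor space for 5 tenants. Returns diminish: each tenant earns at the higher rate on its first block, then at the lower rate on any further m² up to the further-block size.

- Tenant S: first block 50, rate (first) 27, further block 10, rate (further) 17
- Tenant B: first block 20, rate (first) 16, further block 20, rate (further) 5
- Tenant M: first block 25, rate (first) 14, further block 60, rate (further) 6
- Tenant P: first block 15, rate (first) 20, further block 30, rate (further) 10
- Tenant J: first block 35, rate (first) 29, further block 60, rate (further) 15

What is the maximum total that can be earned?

3305

Rank every tier by rate: Tenant J/T1 29 > Tenant S/T1 27 > Tenant P/T1 20 > Tenant S/T2 17 > Tenant B/T1 16 > Tenant J/T2 15 > Tenant M/T1 14 > Tenant P/T2 10 > Tenant M/T2 6 > Tenant B/T2 5.
Tenant J T1 at 29: fill all 35 — 105 left.
Fill Tenant S T1 block (50 at 27) — 55 left.
Tenant P T1 at 20: fill all 15 — 40 left.
Tenant S/T2 (17): +10 — 30 left.
Tenant B T1 at 16: fill all 20 — 10 left.
10 remain; put them into Tenant J T2 at 15.
Total = 29×35 + 27×50 + 20×15 + 17×10 + 16×20 + 15×10 = 3305.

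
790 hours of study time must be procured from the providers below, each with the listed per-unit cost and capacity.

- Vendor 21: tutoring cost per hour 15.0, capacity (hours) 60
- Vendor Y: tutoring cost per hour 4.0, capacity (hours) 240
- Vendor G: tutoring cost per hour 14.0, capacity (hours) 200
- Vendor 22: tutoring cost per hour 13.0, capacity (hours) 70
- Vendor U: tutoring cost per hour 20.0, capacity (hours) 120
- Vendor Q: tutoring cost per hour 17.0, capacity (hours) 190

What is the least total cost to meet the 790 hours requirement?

Use providers in increasing cost order.
Vendor Y (4.0): use full 240 → 550 hours to go.
Vendor 22 at 13.0: take all 70 hours → 480 still needed.
Vendor G at 14.0: take all 200 hours → 280 still needed.
Vendor 21 at 15.0: take all 60 hours → 220 still needed.
Vendor Q (17.0): use full 190 → 30 hours to go.
Take 30 from Vendor U at 20.0 to finish.
Cost = 240×4.0 + 70×13.0 + 200×14.0 + 60×15.0 + 190×17.0 + 30×20.0 = 9400.

9400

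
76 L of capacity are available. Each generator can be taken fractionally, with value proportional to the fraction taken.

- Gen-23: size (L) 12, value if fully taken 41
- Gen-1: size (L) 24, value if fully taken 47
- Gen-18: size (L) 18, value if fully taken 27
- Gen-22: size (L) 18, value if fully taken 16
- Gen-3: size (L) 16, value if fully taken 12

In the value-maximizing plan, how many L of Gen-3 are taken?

Sort by value density: Gen-23 41/12≈3.42, Gen-1 47/24≈1.96, Gen-18 27/18≈1.5, Gen-22 16/18≈0.889, Gen-3 12/16≈0.75.
All 12 L of Gen-23 fit (value 41) → 64 remain.
All 24 L of Gen-1 fit (value 47) → 40 remain.
Gen-18: take in full, 18 L for value 27 → 22 left.
Take all of Gen-22 (18 L, value 16) → 4 L left.
Fill the last 4 L with part of Gen-3: 4/16 of it earns 3.

4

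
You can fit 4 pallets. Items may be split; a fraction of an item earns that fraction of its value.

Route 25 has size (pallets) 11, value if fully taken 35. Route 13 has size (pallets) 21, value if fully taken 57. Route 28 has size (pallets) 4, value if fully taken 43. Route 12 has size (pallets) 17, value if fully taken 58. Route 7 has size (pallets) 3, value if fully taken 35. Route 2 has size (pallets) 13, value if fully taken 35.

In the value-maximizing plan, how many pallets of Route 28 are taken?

Best value per unit of size first: Route 7 35/3≈11.7, Route 28 43/4≈10.8, Route 12 58/17≈3.41, Route 25 35/11≈3.18, Route 13 57/21≈2.71, Route 2 35/13≈2.69.
Route 7: take in full, 3 pallets for value 35 — 1 left.
Fill the last 1 pallets with part of Route 28: 1/4 of it earns 10.75.

1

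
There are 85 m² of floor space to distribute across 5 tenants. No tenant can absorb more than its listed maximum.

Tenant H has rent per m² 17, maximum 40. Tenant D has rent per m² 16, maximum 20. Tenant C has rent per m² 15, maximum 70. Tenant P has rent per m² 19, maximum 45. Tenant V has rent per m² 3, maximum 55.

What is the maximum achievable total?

Highest rent per m² first: Tenant P 19 > Tenant H 17 > Tenant D 16 > Tenant C 15 > Tenant V 3.
Tenant P takes 45 to reach its cap of 45 ; 40 left.
Tenant H takes 40 to reach its cap of 40 ; 0 left.
Total = 17×40 + 19×45 = 1535.

1535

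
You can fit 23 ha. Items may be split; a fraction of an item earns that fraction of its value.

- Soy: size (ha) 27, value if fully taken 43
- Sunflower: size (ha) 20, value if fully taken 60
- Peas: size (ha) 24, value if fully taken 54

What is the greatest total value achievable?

66.75

Best value per unit of size first: Sunflower 60/20≈3, Peas 54/24≈2.25, Soy 43/27≈1.59.
Take all of Sunflower (20 ha, value 60) ; 3 ha left.
Fill the last 3 ha with part of Peas: 3/24 of it earns 6.75.
Total value = 66.75.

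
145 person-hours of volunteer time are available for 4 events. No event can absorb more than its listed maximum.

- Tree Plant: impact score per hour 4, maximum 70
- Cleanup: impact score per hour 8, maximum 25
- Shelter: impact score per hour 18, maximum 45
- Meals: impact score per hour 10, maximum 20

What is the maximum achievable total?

1430

Highest impact score per hour first: Shelter 18 > Meals 10 > Cleanup 8 > Tree Plant 4.
Shelter: +45 to 45 (cap) → 100 left.
Meals takes 20 to reach its cap of 20 → 80 left.
Cleanup: +25 to 25 (cap) → 55 left.
Tree Plant: +55 (room for 70) → 55. Pool exhausted.
Total = 4×55 + 8×25 + 18×45 + 10×20 = 1430.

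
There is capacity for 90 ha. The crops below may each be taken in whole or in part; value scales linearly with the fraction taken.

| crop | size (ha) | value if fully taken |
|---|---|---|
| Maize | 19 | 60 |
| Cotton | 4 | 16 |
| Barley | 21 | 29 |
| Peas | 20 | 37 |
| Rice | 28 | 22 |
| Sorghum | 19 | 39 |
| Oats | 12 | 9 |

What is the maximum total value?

186.5

Sort by value density: Cotton 16/4≈4, Maize 60/19≈3.16, Sorghum 39/19≈2.05, Peas 37/20≈1.85, Barley 29/21≈1.38, Rice 22/28≈0.786, Oats 9/12≈0.75.
Take all of Cotton (4 ha, value 16) ; 86 ha left.
All 19 ha of Maize fit (value 60) ; 67 remain.
Take all of Sorghum (19 ha, value 39) ; 48 ha left.
All 20 ha of Peas fit (value 37) ; 28 remain.
Take all of Barley (21 ha, value 29) ; 7 ha left.
Only 7 ha remain; take 7/28 of Rice for value 22×7/28 = 5.5.
Total value = 186.5.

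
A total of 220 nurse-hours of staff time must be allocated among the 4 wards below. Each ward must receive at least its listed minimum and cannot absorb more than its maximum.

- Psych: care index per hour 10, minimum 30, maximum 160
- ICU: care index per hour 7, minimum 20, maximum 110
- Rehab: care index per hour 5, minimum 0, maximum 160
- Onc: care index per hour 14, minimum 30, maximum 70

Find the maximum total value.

Meeting every minimum uses 30+20+0+30 = 80 nurse-hours, leaving 140.
Highest care index per hour first: Onc 14 > Psych 10 > ICU 7 > Rehab 5.
Onc takes 40 more to reach its cap of 70 → 100 left.
Psych: +100 (room for 130) → 130. Pool exhausted.
Total = 10×130 + 7×20 + 14×70 = 2420.

2420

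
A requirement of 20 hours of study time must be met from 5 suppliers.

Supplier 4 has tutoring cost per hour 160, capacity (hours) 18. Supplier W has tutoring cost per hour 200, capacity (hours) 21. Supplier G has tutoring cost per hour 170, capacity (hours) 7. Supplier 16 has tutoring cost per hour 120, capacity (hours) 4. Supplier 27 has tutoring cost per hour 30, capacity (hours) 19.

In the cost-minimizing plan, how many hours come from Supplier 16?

1

Use suppliers in increasing cost order.
Take 19 from Supplier 27 at 30 — need 1 more.
Supplier 16 (120): take the remaining 1 — done.
Supplier 4, Supplier G, Supplier W: unused.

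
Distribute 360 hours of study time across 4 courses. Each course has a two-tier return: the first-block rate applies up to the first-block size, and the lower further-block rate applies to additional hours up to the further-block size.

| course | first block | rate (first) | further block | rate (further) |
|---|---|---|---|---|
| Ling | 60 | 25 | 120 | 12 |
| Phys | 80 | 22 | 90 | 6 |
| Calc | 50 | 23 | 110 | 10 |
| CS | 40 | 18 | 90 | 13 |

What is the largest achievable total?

6780

Rank every tier by rate: Ling/tier1 25 > Calc/tier1 23 > Phys/tier1 22 > CS/tier1 18 > CS/tier2 13 > Ling/tier2 12 > Calc/tier2 10 > Phys/tier2 6.
Ling tier1 at 25: fill all 60 → 300 left.
Calc tier1 at 23: fill all 50 → 250 left.
Phys tier1 at 22: fill all 80 → 170 left.
CS/tier1 (18): +40 → 130 left.
CS tier2 at 13: fill all 90 → 40 left.
Ling/tier2: +40 of 120 at 12; pool empty.
Total = 25×60 + 23×50 + 22×80 + 18×40 + 13×90 + 12×40 = 6780.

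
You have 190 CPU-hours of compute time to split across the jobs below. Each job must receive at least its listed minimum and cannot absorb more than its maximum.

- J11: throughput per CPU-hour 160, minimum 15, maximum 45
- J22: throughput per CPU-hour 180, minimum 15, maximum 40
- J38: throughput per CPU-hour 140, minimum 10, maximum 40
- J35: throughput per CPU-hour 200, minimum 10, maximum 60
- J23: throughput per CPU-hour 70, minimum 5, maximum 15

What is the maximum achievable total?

32350

Meeting every minimum uses 15+15+10+10+5 = 55 CPU-hours, leaving 135.
Highest throughput per CPU-hour first: J35 200 > J22 180 > J11 160 > J38 140 > J23 70.
Give J35 50 more to hit its cap of 60 ; 85 left.
Give J22 25 more to hit its cap of 40 ; 60 left.
J11 takes 30 more to reach its cap of 45 ; 30 left.
Give J38 30 more to hit its cap of 40 ; 0 left.
Total = 160×45 + 180×40 + 140×40 + 200×60 + 70×5 = 32350.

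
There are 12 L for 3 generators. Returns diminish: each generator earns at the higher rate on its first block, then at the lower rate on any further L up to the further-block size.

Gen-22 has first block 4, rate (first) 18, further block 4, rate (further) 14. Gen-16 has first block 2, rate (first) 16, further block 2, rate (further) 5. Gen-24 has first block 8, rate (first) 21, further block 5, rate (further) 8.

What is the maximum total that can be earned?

240

Rank every tier by rate: Gen-24/tier1 21 > Gen-22/tier1 18 > Gen-16/tier1 16 > Gen-22/tier2 14 > Gen-24/tier2 8 > Gen-16/tier2 5.
Gen-24/tier1 (21): +8 → 4 left.
Gen-22 tier1 at 18: fill all 4 → 0 left.
Total = 21×8 + 18×4 = 240.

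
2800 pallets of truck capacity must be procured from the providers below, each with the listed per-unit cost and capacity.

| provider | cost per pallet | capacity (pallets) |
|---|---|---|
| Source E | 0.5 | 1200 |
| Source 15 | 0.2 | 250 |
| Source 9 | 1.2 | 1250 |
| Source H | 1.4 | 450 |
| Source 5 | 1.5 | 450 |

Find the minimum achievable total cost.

Cheapest first:
Source 15 (0.2): use full 250 ; 2550 pallets to go.
Source E at 0.5: take all 1200 pallets ; 1350 still needed.
Source 9 at 1.2: take all 1250 pallets ; 100 still needed.
Source H at 1.4: take 100 of its 450 ; requirement met.
Source 5: unused.
Cost = 250×0.2 + 1200×0.5 + 1250×1.2 + 100×1.4 = 2290.

2290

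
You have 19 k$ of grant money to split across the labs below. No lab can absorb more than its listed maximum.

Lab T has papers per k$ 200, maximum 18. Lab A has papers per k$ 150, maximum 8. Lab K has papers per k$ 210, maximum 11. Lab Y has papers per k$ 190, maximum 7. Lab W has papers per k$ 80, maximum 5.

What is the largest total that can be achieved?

3910

Order the labs by papers per k$: Lab K 210 > Lab T 200 > Lab Y 190 > Lab A 150 > Lab W 80.
Lab K: +11 to 11 (cap) ; 8 left.
Lab T: +8 (room for 18) → 8. Pool exhausted.
Total = 200×8 + 210×11 = 3910.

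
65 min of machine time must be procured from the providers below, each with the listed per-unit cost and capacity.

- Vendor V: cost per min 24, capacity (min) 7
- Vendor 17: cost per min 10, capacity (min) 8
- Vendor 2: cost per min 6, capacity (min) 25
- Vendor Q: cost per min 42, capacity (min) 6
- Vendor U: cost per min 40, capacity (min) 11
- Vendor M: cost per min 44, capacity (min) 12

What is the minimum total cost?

Cheapest first:
Vendor 2 (6): use full 25 ; 40 min to go.
Take 8 from Vendor 17 at 10 ; need 32 more.
Take 7 from Vendor V at 24 ; need 25 more.
Vendor U at 40: take all 11 min ; 14 still needed.
Vendor Q at 42: take all 6 min ; 8 still needed.
Vendor M (44): take the remaining 8 ; done.
Cost = 25×6 + 8×10 + 7×24 + 11×40 + 6×42 + 8×44 = 1442.

1442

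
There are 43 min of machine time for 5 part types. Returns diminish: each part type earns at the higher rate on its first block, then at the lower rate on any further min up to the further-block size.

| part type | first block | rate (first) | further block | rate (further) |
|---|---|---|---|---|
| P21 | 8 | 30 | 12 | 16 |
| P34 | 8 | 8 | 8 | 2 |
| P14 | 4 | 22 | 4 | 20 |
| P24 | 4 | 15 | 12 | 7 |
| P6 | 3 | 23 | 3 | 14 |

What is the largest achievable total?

Rank every tier by rate: P21/first 30 > P6/first 23 > P14/first 22 > P14/second 20 > P21/second 16 > P24/first 15 > P6/second 14 > P34/first 8 > P24/second 7 > P34/second 2.
Fill P21 first block (8 at 30) ; 35 left.
P6 first at 23: fill all 3 ; 32 left.
P14/first (22): +4 ; 28 left.
P14/second (20): +4 ; 24 left.
P21/second (16): +12 ; 12 left.
Fill P24 first block (4 at 15) ; 8 left.
P6/second (14): +3 ; 5 left.
P34 first at 8: only 5 left, fill 5.
Total = 30×8 + 23×3 + 22×4 + 20×4 + 16×12 + 15×4 + 14×3 + 8×5 = 811.

811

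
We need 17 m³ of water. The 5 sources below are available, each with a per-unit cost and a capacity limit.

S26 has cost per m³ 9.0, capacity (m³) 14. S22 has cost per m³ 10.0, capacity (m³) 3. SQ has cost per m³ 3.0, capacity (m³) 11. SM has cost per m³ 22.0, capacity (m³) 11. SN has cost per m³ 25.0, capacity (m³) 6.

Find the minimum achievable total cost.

Cheapest first:
SQ (3.0): use full 11 — 6 m³ to go.
Take 6 from S26 at 9.0 to finish.
S22, SM, SN: unused.
Cost = 11×3.0 + 6×9.0 = 87.

87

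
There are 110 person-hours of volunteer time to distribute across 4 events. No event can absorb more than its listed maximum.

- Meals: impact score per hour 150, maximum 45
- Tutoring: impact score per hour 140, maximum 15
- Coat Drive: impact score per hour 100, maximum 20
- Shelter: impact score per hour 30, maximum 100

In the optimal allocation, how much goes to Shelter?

Highest impact score per hour first: Meals 150 > Tutoring 140 > Coat Drive 100 > Shelter 30.
Meals: +45 to 45 (cap) ; 65 left.
Tutoring takes 15 to reach its cap of 15 ; 50 left.
Coat Drive takes 20 to reach its cap of 20 ; 30 left.
Shelter: +30 (room for 100) → 30. Pool exhausted.

30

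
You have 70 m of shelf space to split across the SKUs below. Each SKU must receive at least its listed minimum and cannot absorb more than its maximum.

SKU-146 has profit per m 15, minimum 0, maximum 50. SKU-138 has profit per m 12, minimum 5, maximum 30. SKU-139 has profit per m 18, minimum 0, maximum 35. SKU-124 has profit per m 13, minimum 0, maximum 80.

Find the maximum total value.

Meeting every minimum uses 0+5+0+0 = 5 m, leaving 65.
Order the SKUs by profit per m: SKU-139 18 > SKU-146 15 > SKU-124 13 > SKU-138 12.
SKU-139: +35 to 35 (cap) ; 30 left.
SKU-146 has room for 50 more but only 30 remain, so it gets 30.
Total = 15×30 + 12×5 + 18×35 = 1140.

1140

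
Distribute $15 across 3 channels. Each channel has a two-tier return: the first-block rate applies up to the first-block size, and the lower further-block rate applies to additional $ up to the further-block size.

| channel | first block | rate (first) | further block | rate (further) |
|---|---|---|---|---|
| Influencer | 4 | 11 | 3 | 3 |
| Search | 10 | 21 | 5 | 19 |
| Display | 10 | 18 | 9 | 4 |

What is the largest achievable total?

305

Order all 6 blocks by rate: Search/T1 21 > Search/T2 19 > Display/T1 18 > Influencer/T1 11 > Display/T2 4 > Influencer/T2 3.
Search/T1 (21): +10 ; 5 left.
Search T2 at 19: fill all 5 ; 0 left.
Total = 21×10 + 19×5 = 305.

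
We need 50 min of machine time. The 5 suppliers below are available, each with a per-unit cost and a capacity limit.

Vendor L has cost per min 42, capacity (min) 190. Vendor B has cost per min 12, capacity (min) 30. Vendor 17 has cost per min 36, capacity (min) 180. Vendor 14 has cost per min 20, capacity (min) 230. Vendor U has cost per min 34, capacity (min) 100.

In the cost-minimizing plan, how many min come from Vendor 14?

Cheapest first:
Vendor B at 12: take all 30 min → 20 still needed.
Vendor 14 (20): take the remaining 20 → done.
Vendor U, Vendor 17, Vendor L: unused.

20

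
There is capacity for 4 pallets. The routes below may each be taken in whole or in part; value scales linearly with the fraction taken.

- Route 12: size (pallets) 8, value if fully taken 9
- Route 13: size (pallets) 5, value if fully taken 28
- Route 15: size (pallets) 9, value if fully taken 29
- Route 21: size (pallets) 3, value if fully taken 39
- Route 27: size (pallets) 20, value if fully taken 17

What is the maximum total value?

44.6

Sort by value density: Route 21 39/3≈13, Route 13 28/5≈5.6, Route 15 29/9≈3.22, Route 12 9/8≈1.12, Route 27 17/20≈0.85.
All 3 pallets of Route 21 fit (value 39) ; 1 remain.
1 pallets left: a 1/5 share of Route 13 gives 28×1/5 = 5.6.
Total value = 44.6.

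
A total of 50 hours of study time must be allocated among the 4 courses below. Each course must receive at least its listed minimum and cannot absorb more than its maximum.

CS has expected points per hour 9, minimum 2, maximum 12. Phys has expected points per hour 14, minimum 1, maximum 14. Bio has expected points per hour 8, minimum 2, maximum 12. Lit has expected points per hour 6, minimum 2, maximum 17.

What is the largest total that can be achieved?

Meeting every minimum uses 2+1+2+2 = 7 hours, leaving 43.
Rank by expected points per hour: Phys 14 > CS 9 > Bio 8 > Lit 6.
Give Phys 13 more to hit its cap of 14 → 30 left.
CS takes 10 more to reach its cap of 12 → 20 left.
Give Bio 10 more to hit its cap of 12 → 10 left.
Only 10 left; Lit takes them to reach 12.
Total = 9×12 + 14×14 + 8×12 + 6×12 = 472.

472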